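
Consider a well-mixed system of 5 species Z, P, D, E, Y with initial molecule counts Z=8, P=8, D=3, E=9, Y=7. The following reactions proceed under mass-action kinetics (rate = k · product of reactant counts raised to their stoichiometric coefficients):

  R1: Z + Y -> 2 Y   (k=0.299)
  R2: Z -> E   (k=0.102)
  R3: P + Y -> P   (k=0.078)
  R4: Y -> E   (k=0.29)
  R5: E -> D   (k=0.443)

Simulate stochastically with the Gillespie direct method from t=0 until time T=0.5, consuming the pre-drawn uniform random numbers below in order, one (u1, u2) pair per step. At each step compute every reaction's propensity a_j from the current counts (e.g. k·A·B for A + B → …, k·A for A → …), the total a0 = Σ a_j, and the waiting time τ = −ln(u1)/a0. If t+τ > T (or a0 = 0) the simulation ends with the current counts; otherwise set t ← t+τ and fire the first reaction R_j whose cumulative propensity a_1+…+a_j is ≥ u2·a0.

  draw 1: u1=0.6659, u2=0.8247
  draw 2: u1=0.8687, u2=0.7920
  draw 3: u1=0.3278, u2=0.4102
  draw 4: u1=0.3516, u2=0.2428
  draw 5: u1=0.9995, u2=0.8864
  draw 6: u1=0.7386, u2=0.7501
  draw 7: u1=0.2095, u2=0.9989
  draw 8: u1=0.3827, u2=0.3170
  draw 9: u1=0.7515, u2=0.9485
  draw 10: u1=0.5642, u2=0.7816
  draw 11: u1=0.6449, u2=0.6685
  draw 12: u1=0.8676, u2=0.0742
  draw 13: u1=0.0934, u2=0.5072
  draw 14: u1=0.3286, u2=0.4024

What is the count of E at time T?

E at T = 10

t=0.000: Z=8 P=8 D=3 E=9 Y=7
Draw 1: a1=16.744, a2=0.816, a3=4.368, a4=2.030, a5=3.987, a0=27.945; τ=−ln(0.6659)/27.945=0.015 → t=0.015; u2·a0=0.8247·27.945=23.046; a1+…+a3=21.928 < 23.046 ≤ a1+…+a4=23.958 → R4 fires; Z=8 P=8 D=3 E=10 Y=6
Draw 2: a1=14.352, a2=0.816, a3=3.744, a4=1.740, a5=4.430, a0=25.082; τ=−ln(0.8687)/25.082=0.006 → t=0.020; u2·a0=0.7920·25.082=19.865; a1+…+a3=18.912 < 19.865 ≤ a1+…+a4=20.652 → R4 fires; Z=8 P=8 D=3 E=11 Y=5
Draw 3: a1=11.960, a2=0.816, a3=3.120, a4=1.450, a5=4.873, a0=22.219; τ=−ln(0.3278)/22.219=0.050 → t=0.070; u2·a0=0.4102·22.219=9.114 ≤ a1=11.960 → R1 fires; Z=7 P=8 D=3 E=11 Y=6
Draw 4: a1=12.558, a2=0.714, a3=3.744, a4=1.740, a5=4.873, a0=23.629; τ=−ln(0.3516)/23.629=0.044 → t=0.115; u2·a0=0.2428·23.629=5.737 ≤ a1=12.558 → R1 fires; Z=6 P=8 D=3 E=11 Y=7
Draw 5: a1=12.558, a2=0.612, a3=4.368, a4=2.030, a5=4.873, a0=24.441; τ=−ln(0.9995)/24.441=0.000 → t=0.115; u2·a0=0.8864·24.441=21.665; a1+…+a4=19.568 < 21.665 ≤ a1+…+a5=24.441 → R5 fires; Z=6 P=8 D=4 E=10 Y=7
Draw 6: a1=12.558, a2=0.612, a3=4.368, a4=2.030, a5=4.430, a0=23.998; τ=−ln(0.7386)/23.998=0.013 → t=0.127; u2·a0=0.7501·23.998=18.001; a1+…+a3=17.538 < 18.001 ≤ a1+…+a4=19.568 → R4 fires; Z=6 P=8 D=4 E=11 Y=6
Draw 7: a1=10.764, a2=0.612, a3=3.744, a4=1.740, a5=4.873, a0=21.733; τ=−ln(0.2095)/21.733=0.072 → t=0.199; u2·a0=0.9989·21.733=21.709; a1+…+a4=16.860 < 21.709 ≤ a1+…+a5=21.733 → R5 fires; Z=6 P=8 D=5 E=10 Y=6
Draw 8: a1=10.764, a2=0.612, a3=3.744, a4=1.740, a5=4.430, a0=21.290; τ=−ln(0.3827)/21.290=0.045 → t=0.244; u2·a0=0.3170·21.290=6.749 ≤ a1=10.764 → R1 fires; Z=5 P=8 D=5 E=10 Y=7
Draw 9: a1=10.465, a2=0.510, a3=4.368, a4=2.030, a5=4.430, a0=21.803; τ=−ln(0.7515)/21.803=0.013 → t=0.257; u2·a0=0.9485·21.803=20.680; a1+…+a4=17.373 < 20.680 ≤ a1+…+a5=21.803 → R5 fires; Z=5 P=8 D=6 E=9 Y=7
Draw 10: a1=10.465, a2=0.510, a3=4.368, a4=2.030, a5=3.987, a0=21.360; τ=−ln(0.5642)/21.360=0.027 → t=0.284; u2·a0=0.7816·21.360=16.695; a1+…+a3=15.343 < 16.695 ≤ a1+…+a4=17.373 → R4 fires; Z=5 P=8 D=6 E=10 Y=6
Draw 11: a1=8.970, a2=0.510, a3=3.744, a4=1.740, a5=4.430, a0=19.394; τ=−ln(0.6449)/19.394=0.023 → t=0.307; u2·a0=0.6685·19.394=12.965; a1+a2=9.480 < 12.965 ≤ a1+…+a3=13.224 → R3 fires; Z=5 P=8 D=6 E=10 Y=5
Draw 12: a1=7.475, a2=0.510, a3=3.120, a4=1.450, a5=4.430, a0=16.985; τ=−ln(0.8676)/16.985=0.008 → t=0.315; u2·a0=0.0742·16.985=1.260 ≤ a1=7.475 → R1 fires; Z=4 P=8 D=6 E=10 Y=6
Draw 13: a1=7.176, a2=0.408, a3=3.744, a4=1.740, a5=4.430, a0=17.498; τ=−ln(0.0934)/17.498=0.135 → t=0.451; u2·a0=0.5072·17.498=8.875; a1+a2=7.584 < 8.875 ≤ a1+…+a3=11.328 → R3 fires; Z=4 P=8 D=6 E=10 Y=5
Draw 14: a1=5.980, a2=0.408, a3=3.120, a4=1.450, a5=4.430, a0=15.388; τ=−ln(0.3286)/15.388=0.072 → t=0.523 > T=0.5: stop.
Read off E at T=0.5: 10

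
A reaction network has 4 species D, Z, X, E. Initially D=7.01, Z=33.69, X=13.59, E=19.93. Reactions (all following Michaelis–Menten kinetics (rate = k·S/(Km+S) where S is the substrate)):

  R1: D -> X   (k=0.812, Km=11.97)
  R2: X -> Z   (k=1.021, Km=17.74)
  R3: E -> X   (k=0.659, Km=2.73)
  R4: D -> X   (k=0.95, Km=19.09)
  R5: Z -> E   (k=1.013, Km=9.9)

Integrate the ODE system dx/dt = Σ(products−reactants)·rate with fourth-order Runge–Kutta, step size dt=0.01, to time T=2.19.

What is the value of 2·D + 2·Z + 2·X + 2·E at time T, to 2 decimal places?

Check how each reaction changes W = 2·D + 2·Z + 2·X + 2·E (weight of products minus weight of reactants):
R1: D -> X: (2·1) − (2·1) = 2 − 2 = 0
R2: X -> Z: (2·1) − (2·1) = 2 − 2 = 0
R3: E -> X: (2·1) − (2·1) = 2 − 2 = 0
R4: D -> X: (2·1) − (2·1) = 2 − 2 = 0
R5: Z -> E: (2·1) − (2·1) = 2 − 2 = 0
Every reaction leaves W unchanged, so W is conserved and no simulation is needed: W(T) = W(0) = 2·7.01 + 2·33.69 + 2·13.59 + 2·19.93 = 148.44

Value at T = 148.44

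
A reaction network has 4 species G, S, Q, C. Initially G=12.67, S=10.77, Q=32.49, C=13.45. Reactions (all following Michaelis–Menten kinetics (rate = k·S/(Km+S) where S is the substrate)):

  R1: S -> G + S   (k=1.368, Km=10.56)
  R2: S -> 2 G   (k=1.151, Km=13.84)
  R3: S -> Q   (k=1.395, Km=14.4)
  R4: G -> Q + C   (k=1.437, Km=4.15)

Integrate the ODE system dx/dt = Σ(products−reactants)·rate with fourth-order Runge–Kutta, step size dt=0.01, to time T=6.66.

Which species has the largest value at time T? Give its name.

Dominant species at T: Q

RK4 with dt=0.01: 666 steps to T=6.66. Trajectory (selected grid times):
t=0.00: G=12.67 S=10.77 Q=32.49 C=13.45
t=0.74: G=13.10 S=9.97 Q=33.73 C=14.25
t=1.48: G=13.47 S=9.21 Q=34.95 C=15.06
t=2.22: G=13.78 S=8.49 Q=36.16 C=15.88
t=2.96: G=14.03 S=7.80 Q=37.35 C=16.70
t=3.70: G=14.22 S=7.15 Q=38.52 C=17.52
t=4.44: G=14.36 S=6.53 Q=39.68 C=18.34
t=5.18: G=14.44 S=5.96 Q=40.82 C=19.17
t=5.92: G=14.46 S=5.42 Q=41.94 C=20.00
t=6.66: G=14.43 S=4.91 Q=43.03 C=20.82
At T=6.66: G=14.43 S=4.91 Q=43.03 C=20.82; the largest is Q.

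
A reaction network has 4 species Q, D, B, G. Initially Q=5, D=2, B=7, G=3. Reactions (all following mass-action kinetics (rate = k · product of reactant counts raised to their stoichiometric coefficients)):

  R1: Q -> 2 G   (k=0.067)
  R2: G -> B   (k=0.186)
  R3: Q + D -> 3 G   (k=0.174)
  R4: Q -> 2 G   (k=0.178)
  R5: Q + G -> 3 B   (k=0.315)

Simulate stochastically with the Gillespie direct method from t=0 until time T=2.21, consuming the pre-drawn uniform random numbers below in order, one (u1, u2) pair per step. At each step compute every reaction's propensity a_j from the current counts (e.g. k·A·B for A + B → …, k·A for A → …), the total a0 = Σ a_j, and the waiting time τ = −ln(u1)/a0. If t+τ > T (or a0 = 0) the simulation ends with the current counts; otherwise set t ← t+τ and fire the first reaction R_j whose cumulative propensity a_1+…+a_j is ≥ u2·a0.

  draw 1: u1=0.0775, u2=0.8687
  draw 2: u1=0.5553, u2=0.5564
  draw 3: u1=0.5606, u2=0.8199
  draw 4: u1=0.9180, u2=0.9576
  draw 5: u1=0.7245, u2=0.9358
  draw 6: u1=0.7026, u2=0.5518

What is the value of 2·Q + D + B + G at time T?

Value at T = 22

Check how each reaction changes W = 2·Q + D + B + G (weight of products minus weight of reactants):
R1: Q -> 2 G: (1·2) − (2·1) = 2 − 2 = 0
R2: G -> B: (1·1) − (1·1) = 1 − 1 = 0
R3: Q + D -> 3 G: (1·3) − (2·1 + 1·1) = 3 − 3 = 0
R4: Q -> 2 G: (1·2) − (2·1) = 2 − 2 = 0
R5: Q + G -> 3 B: (1·3) − (2·1 + 1·1) = 3 − 3 = 0
Every reaction leaves W unchanged, so W is conserved and no simulation is needed: W(T) = W(0) = 2·5 + 2 + 7 + 3 = 22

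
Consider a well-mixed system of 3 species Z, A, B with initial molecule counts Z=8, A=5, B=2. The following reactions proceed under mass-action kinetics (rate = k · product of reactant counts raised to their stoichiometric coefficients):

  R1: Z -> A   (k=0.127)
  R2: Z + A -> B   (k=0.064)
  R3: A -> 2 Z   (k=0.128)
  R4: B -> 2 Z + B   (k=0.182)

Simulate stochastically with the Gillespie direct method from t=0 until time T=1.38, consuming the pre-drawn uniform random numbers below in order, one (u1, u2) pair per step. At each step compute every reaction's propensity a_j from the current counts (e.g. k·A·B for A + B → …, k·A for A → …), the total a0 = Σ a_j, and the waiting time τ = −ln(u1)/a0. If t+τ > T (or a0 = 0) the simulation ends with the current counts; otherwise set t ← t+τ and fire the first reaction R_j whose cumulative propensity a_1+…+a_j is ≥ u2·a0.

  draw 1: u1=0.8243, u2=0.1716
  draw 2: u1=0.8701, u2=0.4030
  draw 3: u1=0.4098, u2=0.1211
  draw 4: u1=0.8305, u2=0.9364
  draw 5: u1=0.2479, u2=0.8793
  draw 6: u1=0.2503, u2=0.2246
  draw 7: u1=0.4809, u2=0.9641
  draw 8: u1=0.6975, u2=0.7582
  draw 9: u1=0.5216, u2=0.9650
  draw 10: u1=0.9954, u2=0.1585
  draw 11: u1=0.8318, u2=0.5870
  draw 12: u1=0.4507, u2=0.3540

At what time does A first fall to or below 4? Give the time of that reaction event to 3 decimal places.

Threshold first reached at t = 0.901

t=0.000: Z=8 A=5 B=2
Draw 1: a1=1.016, a2=2.560, a3=0.640, a4=0.364, a0=4.580; τ=−ln(0.8243)/4.580=0.042 → t=0.042; u2·a0=0.1716·4.580=0.786 ≤ a1=1.016 → R1 fires; Z=7 A=6 B=2
Draw 2: a1=0.889, a2=2.688, a3=0.768, a4=0.364, a0=4.709; τ=−ln(0.8701)/4.709=0.030 → t=0.072; u2·a0=0.4030·4.709=1.898; a1=0.889 < 1.898 ≤ a1+a2=3.577 → R2 fires; Z=6 A=5 B=3
Draw 3: a1=0.762, a2=1.920, a3=0.640, a4=0.546, a0=3.868; τ=−ln(0.4098)/3.868=0.231 → t=0.302; u2·a0=0.1211·3.868=0.468 ≤ a1=0.762 → R1 fires; Z=5 A=6 B=3
Draw 4: a1=0.635, a2=1.920, a3=0.768, a4=0.546, a0=3.869; τ=−ln(0.8305)/3.869=0.048 → t=0.350; u2·a0=0.9364·3.869=3.623; a1+…+a3=3.323 < 3.623 ≤ a1+…+a4=3.869 → R4 fires; Z=7 A=6 B=3
Draw 5: a1=0.889, a2=2.688, a3=0.768, a4=0.546, a0=4.891; τ=−ln(0.2479)/4.891=0.285 → t=0.636; u2·a0=0.8793·4.891=4.301; a1+a2=3.577 < 4.301 ≤ a1+…+a3=4.345 → R3 fires; Z=9 A=5 B=3
Draw 6: a1=1.143, a2=2.880, a3=0.640, a4=0.546, a0=5.209; τ=−ln(0.2503)/5.209=0.266 → t=0.901; u2·a0=0.2246·5.209=1.170; a1=1.143 < 1.170 ≤ a1+a2=4.023 → R2 fires; Z=8 A=4 B=4
Draw 7: a1=1.016, a2=2.048, a3=0.512, a4=0.728, a0=4.304; τ=−ln(0.4809)/4.304=0.170 → t=1.072; u2·a0=0.9641·4.304=4.149; a1+…+a3=3.576 < 4.149 ≤ a1+…+a4=4.304 → R4 fires; Z=10 A=4 B=4
Draw 8: a1=1.270, a2=2.560, a3=0.512, a4=0.728, a0=5.070; τ=−ln(0.6975)/5.070=0.071 → t=1.143; u2·a0=0.7582·5.070=3.844; a1+a2=3.830 < 3.844 ≤ a1+…+a3=4.342 → R3 fires; Z=12 A=3 B=4
Draw 9: a1=1.524, a2=2.304, a3=0.384, a4=0.728, a0=4.940; τ=−ln(0.5216)/4.940=0.132 → t=1.274; u2·a0=0.9650·4.940=4.767; a1+…+a3=4.212 < 4.767 ≤ a1+…+a4=4.940 → R4 fires; Z=14 A=3 B=4
Draw 10: a1=1.778, a2=2.688, a3=0.384, a4=0.728, a0=5.578; τ=−ln(0.9954)/5.578=0.001 → t=1.275; u2·a0=0.1585·5.578=0.884 ≤ a1=1.778 → R1 fires; Z=13 A=4 B=4
Draw 11: a1=1.651, a2=3.328, a3=0.512, a4=0.728, a0=6.219; τ=−ln(0.8318)/6.219=0.030 → t=1.305; u2·a0=0.5870·6.219=3.651; a1=1.651 < 3.651 ≤ a1+a2=4.979 → R2 fires; Z=12 A=3 B=5
Draw 12: a1=1.524, a2=2.304, a3=0.384, a4=0.910, a0=5.122; τ=−ln(0.4507)/5.122=0.156 → t=1.460 > T=1.38: stop.
A first becomes ≤ 4 when it reaches 4 at the event at t=0.901.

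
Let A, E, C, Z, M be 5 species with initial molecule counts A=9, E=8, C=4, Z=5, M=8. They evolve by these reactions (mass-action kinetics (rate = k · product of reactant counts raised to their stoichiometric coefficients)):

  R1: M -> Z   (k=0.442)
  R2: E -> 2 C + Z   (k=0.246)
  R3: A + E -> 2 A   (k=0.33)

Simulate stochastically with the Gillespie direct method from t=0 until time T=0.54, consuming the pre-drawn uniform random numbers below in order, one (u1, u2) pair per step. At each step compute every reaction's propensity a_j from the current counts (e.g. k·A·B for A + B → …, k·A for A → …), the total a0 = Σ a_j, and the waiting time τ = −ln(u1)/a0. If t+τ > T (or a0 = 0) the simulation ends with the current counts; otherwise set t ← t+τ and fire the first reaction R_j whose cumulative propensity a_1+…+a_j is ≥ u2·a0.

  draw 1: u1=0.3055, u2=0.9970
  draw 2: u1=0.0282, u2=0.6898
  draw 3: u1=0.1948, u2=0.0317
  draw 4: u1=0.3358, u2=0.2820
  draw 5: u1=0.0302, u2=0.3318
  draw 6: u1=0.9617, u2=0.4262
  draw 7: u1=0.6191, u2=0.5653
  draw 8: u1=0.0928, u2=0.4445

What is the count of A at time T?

t=0.000: A=9 E=8 C=4 Z=5 M=8
Draw 1: a1=3.536, a2=1.968, a3=23.760, a0=29.264; τ=−ln(0.3055)/29.264=0.041 → t=0.041; u2·a0=0.9970·29.264=29.176; a1+a2=5.504 < 29.176 ≤ a1+…+a3=29.264 → R3 fires; A=10 E=7 C=4 Z=5 M=8
Draw 2: a1=3.536, a2=1.722, a3=23.100, a0=28.358; τ=−ln(0.0282)/28.358=0.126 → t=0.166; u2·a0=0.6898·28.358=19.561; a1+a2=5.258 < 19.561 ≤ a1+…+a3=28.358 → R3 fires; A=11 E=6 C=4 Z=5 M=8
Draw 3: a1=3.536, a2=1.476, a3=21.780, a0=26.792; τ=−ln(0.1948)/26.792=0.061 → t=0.227; u2·a0=0.0317·26.792=0.849 ≤ a1=3.536 → R1 fires; A=11 E=6 C=4 Z=6 M=7
Draw 4: a1=3.094, a2=1.476, a3=21.780, a0=26.350; τ=−ln(0.3358)/26.350=0.041 → t=0.269; u2·a0=0.2820·26.350=7.431; a1+a2=4.570 < 7.431 ≤ a1+…+a3=26.350 → R3 fires; A=12 E=5 C=4 Z=6 M=7
Draw 5: a1=3.094, a2=1.230, a3=19.800, a0=24.124; τ=−ln(0.0302)/24.124=0.145 → t=0.414; u2·a0=0.3318·24.124=8.004; a1+a2=4.324 < 8.004 ≤ a1+…+a3=24.124 → R3 fires; A=13 E=4 C=4 Z=6 M=7
Draw 6: a1=3.094, a2=0.984, a3=17.160, a0=21.238; τ=−ln(0.9617)/21.238=0.002 → t=0.416; u2·a0=0.4262·21.238=9.052; a1+a2=4.078 < 9.052 ≤ a1+…+a3=21.238 → R3 fires; A=14 E=3 C=4 Z=6 M=7
Draw 7: a1=3.094, a2=0.738, a3=13.860, a0=17.692; τ=−ln(0.6191)/17.692=0.027 → t=0.443; u2·a0=0.5653·17.692=10.001; a1+a2=3.832 < 10.001 ≤ a1+…+a3=17.692 → R3 fires; A=15 E=2 C=4 Z=6 M=7
Draw 8: a1=3.094, a2=0.492, a3=9.900, a0=13.486; τ=−ln(0.0928)/13.486=0.176 → t=0.619 > T=0.54: stop.
Read off A at T=0.54: 15

A at T = 15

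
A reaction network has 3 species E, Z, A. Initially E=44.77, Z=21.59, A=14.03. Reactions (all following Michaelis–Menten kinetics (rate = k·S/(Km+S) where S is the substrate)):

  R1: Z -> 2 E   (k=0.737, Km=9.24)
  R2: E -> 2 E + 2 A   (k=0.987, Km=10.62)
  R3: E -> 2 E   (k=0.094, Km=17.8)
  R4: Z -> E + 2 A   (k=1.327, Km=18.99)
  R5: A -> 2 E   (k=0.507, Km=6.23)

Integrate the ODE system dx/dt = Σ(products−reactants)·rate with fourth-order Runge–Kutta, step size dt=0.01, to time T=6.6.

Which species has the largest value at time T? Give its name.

RK4 with dt=0.01: 660 steps to T=6.6. Trajectory (selected grid times):
t=0.00: E=44.77 Z=21.59 A=14.03
t=0.73: E=47.19 Z=20.71 A=15.96
t=1.47: E=49.64 Z=19.82 A=17.90
t=2.20: E=52.06 Z=18.97 A=19.79
t=2.93: E=54.48 Z=18.13 A=21.66
t=3.67: E=56.93 Z=17.30 A=23.55
t=4.40: E=59.33 Z=16.50 A=25.38
t=5.13: E=61.72 Z=15.71 A=27.20
t=5.87: E=64.13 Z=14.93 A=29.02
t=6.60: E=66.50 Z=14.18 A=30.79
At T=6.6: E=66.50 Z=14.18 A=30.79; the largest is E.

Dominant species at T: E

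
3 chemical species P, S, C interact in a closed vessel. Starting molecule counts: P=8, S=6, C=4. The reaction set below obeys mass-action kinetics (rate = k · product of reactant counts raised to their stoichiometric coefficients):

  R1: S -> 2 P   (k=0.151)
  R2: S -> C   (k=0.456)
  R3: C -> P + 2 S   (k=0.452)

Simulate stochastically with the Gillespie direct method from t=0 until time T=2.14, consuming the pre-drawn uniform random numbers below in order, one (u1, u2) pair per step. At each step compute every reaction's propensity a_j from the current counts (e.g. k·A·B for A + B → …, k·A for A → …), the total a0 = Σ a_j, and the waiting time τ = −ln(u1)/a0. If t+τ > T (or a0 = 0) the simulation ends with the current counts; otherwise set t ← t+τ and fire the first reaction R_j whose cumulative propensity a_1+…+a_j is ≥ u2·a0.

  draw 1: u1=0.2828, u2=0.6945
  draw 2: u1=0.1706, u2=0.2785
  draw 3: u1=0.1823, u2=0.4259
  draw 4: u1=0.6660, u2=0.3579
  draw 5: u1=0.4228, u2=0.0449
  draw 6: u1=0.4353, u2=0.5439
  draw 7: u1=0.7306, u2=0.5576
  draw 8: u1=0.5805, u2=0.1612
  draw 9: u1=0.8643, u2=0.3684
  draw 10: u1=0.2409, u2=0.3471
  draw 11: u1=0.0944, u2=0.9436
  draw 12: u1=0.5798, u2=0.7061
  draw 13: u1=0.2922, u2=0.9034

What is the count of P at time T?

P at T = 15

t=0.000: P=8 S=6 C=4
Draw 1: a1=0.906, a2=2.736, a3=1.808, a0=5.450; τ=−ln(0.2828)/5.450=0.232 → t=0.232; u2·a0=0.6945·5.450=3.785; a1+a2=3.642 < 3.785 ≤ a1+…+a3=5.450 → R3 fires; P=9 S=8 C=3
Draw 2: a1=1.208, a2=3.648, a3=1.356, a0=6.212; τ=−ln(0.1706)/6.212=0.285 → t=0.516; u2·a0=0.2785·6.212=1.730; a1=1.208 < 1.730 ≤ a1+a2=4.856 → R2 fires; P=9 S=7 C=4
Draw 3: a1=1.057, a2=3.192, a3=1.808, a0=6.057; τ=−ln(0.1823)/6.057=0.281 → t=0.797; u2·a0=0.4259·6.057=2.580; a1=1.057 < 2.580 ≤ a1+a2=4.249 → R2 fires; P=9 S=6 C=5
Draw 4: a1=0.906, a2=2.736, a3=2.260, a0=5.902; τ=−ln(0.6660)/5.902=0.069 → t=0.866; u2·a0=0.3579·5.902=2.112; a1=0.906 < 2.112 ≤ a1+a2=3.642 → R2 fires; P=9 S=5 C=6
Draw 5: a1=0.755, a2=2.280, a3=2.712, a0=5.747; τ=−ln(0.4228)/5.747=0.150 → t=1.016; u2·a0=0.0449·5.747=0.258 ≤ a1=0.755 → R1 fires; P=11 S=4 C=6
Draw 6: a1=0.604, a2=1.824, a3=2.712, a0=5.140; τ=−ln(0.4353)/5.140=0.162 → t=1.178; u2·a0=0.5439·5.140=2.796; a1+a2=2.428 < 2.796 ≤ a1+…+a3=5.140 → R3 fires; P=12 S=6 C=5
Draw 7: a1=0.906, a2=2.736, a3=2.260, a0=5.902; τ=−ln(0.7306)/5.902=0.053 → t=1.231; u2·a0=0.5576·5.902=3.291; a1=0.906 < 3.291 ≤ a1+a2=3.642 → R2 fires; P=12 S=5 C=6
Draw 8: a1=0.755, a2=2.280, a3=2.712, a0=5.747; τ=−ln(0.5805)/5.747=0.095 → t=1.326; u2·a0=0.1612·5.747=0.926; a1=0.755 < 0.926 ≤ a1+a2=3.035 → R2 fires; P=12 S=4 C=7
Draw 9: a1=0.604, a2=1.824, a3=3.164, a0=5.592; τ=−ln(0.8643)/5.592=0.026 → t=1.352; u2·a0=0.3684·5.592=2.060; a1=0.604 < 2.060 ≤ a1+a2=2.428 → R2 fires; P=12 S=3 C=8
Draw 10: a1=0.453, a2=1.368, a3=3.616, a0=5.437; τ=−ln(0.2409)/5.437=0.262 → t=1.614; u2·a0=0.3471·5.437=1.887; a1+a2=1.821 < 1.887 ≤ a1+…+a3=5.437 → R3 fires; P=13 S=5 C=7
Draw 11: a1=0.755, a2=2.280, a3=3.164, a0=6.199; τ=−ln(0.0944)/6.199=0.381 → t=1.994; u2·a0=0.9436·6.199=5.849; a1+a2=3.035 < 5.849 ≤ a1+…+a3=6.199 → R3 fires; P=14 S=7 C=6
Draw 12: a1=1.057, a2=3.192, a3=2.712, a0=6.961; τ=−ln(0.5798)/6.961=0.078 → t=2.073; u2·a0=0.7061·6.961=4.915; a1+a2=4.249 < 4.915 ≤ a1+…+a3=6.961 → R3 fires; P=15 S=9 C=5
Draw 13: a1=1.359, a2=4.104, a3=2.260, a0=7.723; τ=−ln(0.2922)/7.723=0.159 → t=2.232 > T=2.14: stop.
Read off P at T=2.14: 15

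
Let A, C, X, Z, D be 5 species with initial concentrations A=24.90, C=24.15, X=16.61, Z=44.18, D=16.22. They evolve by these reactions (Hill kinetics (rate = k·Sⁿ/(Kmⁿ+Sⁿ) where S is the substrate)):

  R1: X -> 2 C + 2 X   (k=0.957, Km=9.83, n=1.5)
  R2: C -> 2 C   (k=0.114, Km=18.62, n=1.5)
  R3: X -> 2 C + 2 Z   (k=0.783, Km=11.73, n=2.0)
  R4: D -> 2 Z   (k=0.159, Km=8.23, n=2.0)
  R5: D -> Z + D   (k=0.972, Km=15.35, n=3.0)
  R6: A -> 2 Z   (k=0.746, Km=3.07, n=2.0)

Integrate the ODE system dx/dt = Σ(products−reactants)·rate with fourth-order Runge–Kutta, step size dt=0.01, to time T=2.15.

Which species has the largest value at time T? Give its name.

Dominant species at T: Z

RK4 with dt=0.01: 215 steps to T=2.15. Trajectory (selected grid times):
t=0.00: A=24.90 C=24.15 X=16.61 Z=44.18 D=16.22
t=0.24: A=24.72 C=24.73 X=16.64 Z=44.97 D=16.19
t=0.48: A=24.55 C=25.32 X=16.67 Z=45.76 D=16.16
t=0.72: A=24.37 C=25.90 X=16.71 Z=46.55 D=16.13
t=0.96: A=24.19 C=26.49 X=16.74 Z=47.34 D=16.10
t=1.19: A=24.03 C=27.05 X=16.77 Z=48.10 D=16.07
t=1.43: A=23.85 C=27.64 X=16.80 Z=48.89 D=16.04
t=1.67: A=23.67 C=28.23 X=16.84 Z=49.68 D=16.01
t=1.91: A=23.50 C=28.81 X=16.87 Z=50.47 D=15.98
t=2.15: A=23.32 C=29.40 X=16.90 Z=51.26 D=15.95
At T=2.15: A=23.32 C=29.40 X=16.90 Z=51.26 D=15.95; the largest is Z.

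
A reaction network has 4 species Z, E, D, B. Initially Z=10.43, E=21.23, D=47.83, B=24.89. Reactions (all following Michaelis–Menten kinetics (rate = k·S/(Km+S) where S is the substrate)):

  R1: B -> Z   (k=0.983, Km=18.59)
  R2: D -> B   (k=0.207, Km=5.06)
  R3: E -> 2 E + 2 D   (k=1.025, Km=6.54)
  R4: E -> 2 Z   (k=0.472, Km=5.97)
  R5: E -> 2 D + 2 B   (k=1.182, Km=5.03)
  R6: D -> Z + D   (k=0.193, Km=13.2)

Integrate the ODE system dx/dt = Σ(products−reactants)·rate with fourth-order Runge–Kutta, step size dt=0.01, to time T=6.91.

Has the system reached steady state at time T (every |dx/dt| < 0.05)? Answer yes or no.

RK4 with dt=0.01: 691 steps to T=6.91. Trajectory (selected grid times):
t=0.00: Z=10.43 E=21.23 D=47.83 B=24.89
t=0.77: Z=11.55 E=20.81 D=50.36 B=26.07
t=1.54: Z=12.68 E=20.40 D=52.87 B=27.23
t=2.30: Z=13.80 E=19.99 D=55.35 B=28.36
t=3.07: Z=14.94 E=19.58 D=57.84 B=29.50
t=3.84: Z=16.08 E=19.17 D=60.32 B=30.62
t=4.61: Z=17.23 E=18.76 D=62.78 B=31.74
t=5.37: Z=18.37 E=18.36 D=65.20 B=32.82
t=6.14: Z=19.53 E=17.95 D=67.64 B=33.91
t=6.91: Z=20.69 E=17.55 D=70.06 B=34.98
Rates at T: R1=0.6419, R2=0.1931, R3=0.7467, R4=0.3522, R5=0.9187, R6=0.1624
dx/dt at T (Σ net stoichiometry × rate): Z=+1.5087, E=-0.5242, D=+3.1378, B=+1.3885
Largest |dx/dt| is |+3.1378| (D) ≥ 0.05 → not steady.

Steady state at T: no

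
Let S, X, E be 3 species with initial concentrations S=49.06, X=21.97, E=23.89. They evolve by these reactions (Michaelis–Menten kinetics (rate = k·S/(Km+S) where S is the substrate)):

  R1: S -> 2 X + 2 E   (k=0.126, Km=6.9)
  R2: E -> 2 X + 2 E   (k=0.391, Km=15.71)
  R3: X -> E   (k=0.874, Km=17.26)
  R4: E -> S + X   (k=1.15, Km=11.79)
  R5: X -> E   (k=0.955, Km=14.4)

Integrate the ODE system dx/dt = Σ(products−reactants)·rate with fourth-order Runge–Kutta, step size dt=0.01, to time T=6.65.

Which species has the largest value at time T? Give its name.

RK4 with dt=0.01: 665 steps to T=6.65. Trajectory (selected grid times):
t=0.00: S=49.06 X=21.97 E=23.89
t=0.74: S=49.55 X=22.26 E=24.45
t=1.48: S=50.04 X=22.56 E=25.01
t=2.22: S=50.54 X=22.86 E=25.57
t=2.96: S=51.05 X=23.17 E=26.13
t=3.69: S=51.54 X=23.47 E=26.69
t=4.43: S=52.05 X=23.78 E=27.26
t=5.17: S=52.57 X=24.09 E=27.83
t=5.91: S=53.09 X=24.41 E=28.40
t=6.65: S=53.61 X=24.72 E=28.98
At T=6.65: S=53.61 X=24.72 E=28.98; the largest is S.

Dominant species at T: S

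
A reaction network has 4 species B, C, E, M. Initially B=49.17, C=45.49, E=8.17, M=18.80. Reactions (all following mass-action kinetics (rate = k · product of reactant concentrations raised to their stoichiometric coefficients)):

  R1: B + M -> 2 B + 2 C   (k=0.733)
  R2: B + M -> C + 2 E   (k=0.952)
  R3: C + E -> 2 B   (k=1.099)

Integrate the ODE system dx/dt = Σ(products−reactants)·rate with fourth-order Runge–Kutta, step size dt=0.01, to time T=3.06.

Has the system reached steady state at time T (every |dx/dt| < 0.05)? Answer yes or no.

RK4 with dt=0.01: 306 steps to T=3.06. Trajectory (selected grid times):
t=0.00: B=49.17 C=45.49 E=8.17 M=18.80
t=0.34: B=105.55 C=43.05 E=0.00 M=0.00
t=0.68: B=105.55 C=43.05 E=0.00 M=0.00
t=1.02: B=105.55 C=43.05 E=0.00 M=0.00
t=1.36: B=105.55 C=43.05 E=0.00 M=0.00
t=1.70: B=105.55 C=43.05 E=0.00 M=0.00
t=2.04: B=105.55 C=43.05 E=0.00 M=0.00
t=2.38: B=105.55 C=43.05 E=0.00 M=0.00
t=2.72: B=105.55 C=43.05 E=0.00 M=0.00
t=3.06: B=105.55 C=43.05 E=0.00 M=0.00
Rates at T: R1=0.0000, R2=0.0000, R3=0.0000
dx/dt at T (Σ net stoichiometry × rate): B=+0.0000, C=-0.0000, E=-0.0000, M=-0.0000
Largest |dx/dt| is |+0.0000| (B) < 0.05 → steady.

Steady state at T: yes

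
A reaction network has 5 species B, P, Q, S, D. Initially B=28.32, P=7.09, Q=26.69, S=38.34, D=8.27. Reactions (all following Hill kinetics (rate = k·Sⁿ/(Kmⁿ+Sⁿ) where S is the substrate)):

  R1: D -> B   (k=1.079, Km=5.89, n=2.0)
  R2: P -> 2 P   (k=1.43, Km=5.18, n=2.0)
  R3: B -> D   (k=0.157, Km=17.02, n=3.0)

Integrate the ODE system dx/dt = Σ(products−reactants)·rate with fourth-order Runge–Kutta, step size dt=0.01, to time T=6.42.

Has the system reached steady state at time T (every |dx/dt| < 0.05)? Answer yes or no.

Steady state at T: no

RK4 with dt=0.01: 642 steps to T=6.42. Trajectory (selected grid times):
t=0.00: B=28.32 P=7.09 Q=26.69 S=38.34 D=8.27
t=0.71: B=28.73 P=7.77 Q=26.69 S=38.34 D=7.86
t=1.43: B=29.12 P=8.51 Q=26.69 S=38.34 D=7.47
t=2.14: B=29.49 P=9.26 Q=26.69 S=38.34 D=7.10
t=2.85: B=29.84 P=10.05 Q=26.69 S=38.34 D=6.75
t=3.57: B=30.18 P=10.88 Q=26.69 S=38.34 D=6.41
t=4.28: B=30.49 P=11.72 Q=26.69 S=38.34 D=6.10
t=4.99: B=30.78 P=12.57 Q=26.69 S=38.34 D=5.81
t=5.71: B=31.06 P=13.46 Q=26.69 S=38.34 D=5.53
t=6.42: B=31.31 P=14.36 Q=26.69 S=38.34 D=5.28
Rates at T: R1=0.4806, R2=1.2653, R3=0.1353
dx/dt at T (Σ net stoichiometry × rate): B=+0.3453, P=+1.2653, Q=+0.0000, S=+0.0000, D=-0.3453
Largest |dx/dt| is |+1.2653| (P) ≥ 0.05 → not steady.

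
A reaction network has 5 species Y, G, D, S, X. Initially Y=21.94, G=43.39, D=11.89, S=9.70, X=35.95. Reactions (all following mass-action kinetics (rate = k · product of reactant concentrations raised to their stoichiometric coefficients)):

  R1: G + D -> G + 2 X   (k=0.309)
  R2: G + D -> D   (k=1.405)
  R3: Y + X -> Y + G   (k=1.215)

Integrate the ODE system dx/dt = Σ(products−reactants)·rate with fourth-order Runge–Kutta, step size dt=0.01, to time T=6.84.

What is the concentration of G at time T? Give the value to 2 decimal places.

RK4 with dt=0.01: 684 steps to T=6.84. Trajectory (selected grid times):
t=0.00: Y=21.94 G=43.39 D=11.89 S=9.70 X=35.95
t=0.76: Y=21.94 G=49.06 D=0.00 S=9.70 X=0.00
t=1.52: Y=21.94 G=49.06 D=0.00 S=9.70 X=0.00
t=2.28: Y=21.94 G=49.06 D=0.00 S=9.70 X=0.00
t=3.04: Y=21.94 G=49.06 D=0.00 S=9.70 X=0.00
t=3.80: Y=21.94 G=49.06 D=0.00 S=9.70 X=0.00
t=4.56: Y=21.94 G=49.06 D=0.00 S=9.70 X=0.00
t=5.32: Y=21.94 G=49.06 D=0.00 S=9.70 X=0.00
t=6.08: Y=21.94 G=49.06 D=0.00 S=9.70 X=0.00
t=6.84: Y=21.94 G=49.06 D=0.00 S=9.70 X=0.00
Read off G at T=6.84: 49.06

G at T = 49.06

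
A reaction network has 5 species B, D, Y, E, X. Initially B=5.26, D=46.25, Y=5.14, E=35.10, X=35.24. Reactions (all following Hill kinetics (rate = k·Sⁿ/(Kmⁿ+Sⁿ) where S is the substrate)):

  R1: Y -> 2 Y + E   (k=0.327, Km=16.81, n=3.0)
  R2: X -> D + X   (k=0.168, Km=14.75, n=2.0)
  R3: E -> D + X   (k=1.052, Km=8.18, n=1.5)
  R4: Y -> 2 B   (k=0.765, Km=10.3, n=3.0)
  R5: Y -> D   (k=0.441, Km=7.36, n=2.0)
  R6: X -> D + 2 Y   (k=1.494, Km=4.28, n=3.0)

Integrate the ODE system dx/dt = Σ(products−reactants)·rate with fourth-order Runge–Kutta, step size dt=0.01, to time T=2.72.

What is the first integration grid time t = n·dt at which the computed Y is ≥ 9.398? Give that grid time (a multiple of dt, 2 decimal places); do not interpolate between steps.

Threshold first reached at t = 1.65

RK4 with dt=0.01: 272 steps to T=2.72. Trajectory (selected grid times):
t=0.00: B=5.26 D=46.25 Y=5.14 E=35.10 X=35.24
t=0.30: B=5.32 D=47.07 Y=5.96 E=34.82 X=35.08
t=0.60: B=5.41 D=47.90 Y=6.76 E=34.54 X=34.91
t=0.91: B=5.53 D=48.77 Y=7.56 E=34.26 X=34.74
t=1.21: B=5.67 D=49.61 Y=8.32 E=33.98 X=34.58
t=1.51: B=5.85 D=50.46 Y=9.07 E=33.71 X=34.41
t=1.64: B=5.93 D=50.83 Y=9.39 E=33.60 X=34.34
t=1.65: B=5.94 D=50.86 Y=9.41 E=33.59 X=34.33
t=1.81: B=6.05 D=51.31 Y=9.80 E=33.45 X=34.25
t=2.12: B=6.28 D=52.20 Y=10.53 E=33.17 X=34.07
t=2.42: B=6.53 D=53.06 Y=11.23 E=32.91 X=33.91
t=2.72: B=6.80 D=53.93 Y=11.92 E=32.66 X=33.74
Y(1.64)=9.385 < 9.398 but Y(1.65)=9.410 ≥ 9.398, so the first grid time is t=1.65.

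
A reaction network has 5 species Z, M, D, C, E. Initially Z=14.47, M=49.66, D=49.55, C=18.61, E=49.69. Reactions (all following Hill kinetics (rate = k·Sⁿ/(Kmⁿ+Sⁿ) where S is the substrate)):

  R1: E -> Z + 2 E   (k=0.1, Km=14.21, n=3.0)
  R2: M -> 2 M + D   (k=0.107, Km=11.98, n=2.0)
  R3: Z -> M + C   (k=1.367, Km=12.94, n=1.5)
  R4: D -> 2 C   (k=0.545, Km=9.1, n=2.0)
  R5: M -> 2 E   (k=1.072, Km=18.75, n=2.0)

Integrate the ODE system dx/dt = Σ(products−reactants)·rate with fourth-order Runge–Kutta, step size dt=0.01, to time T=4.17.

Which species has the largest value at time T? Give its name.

RK4 with dt=0.01: 417 steps to T=4.17. Trajectory (selected grid times):
t=0.00: Z=14.47 M=49.66 D=49.55 C=18.61 E=49.69
t=0.46: Z=14.18 M=49.61 D=49.35 C=19.43 E=50.60
t=0.93: Z=13.88 M=49.56 D=49.15 C=20.27 E=51.53
t=1.39: Z=13.60 M=49.50 D=48.96 C=21.08 E=52.43
t=1.85: Z=13.32 M=49.44 D=48.76 C=21.89 E=53.34
t=2.32: Z=13.04 M=49.38 D=48.56 C=22.71 E=54.27
t=2.78: Z=12.77 M=49.31 D=48.37 C=23.51 E=55.17
t=3.24: Z=12.51 M=49.23 D=48.17 C=24.30 E=56.08
t=3.71: Z=12.24 M=49.15 D=47.97 C=25.11 E=57.01
t=4.17: Z=11.99 M=49.06 D=47.78 C=25.89 E=57.91
At T=4.17: Z=11.99 M=49.06 D=47.78 C=25.89 E=57.91; the largest is E.

Dominant species at T: E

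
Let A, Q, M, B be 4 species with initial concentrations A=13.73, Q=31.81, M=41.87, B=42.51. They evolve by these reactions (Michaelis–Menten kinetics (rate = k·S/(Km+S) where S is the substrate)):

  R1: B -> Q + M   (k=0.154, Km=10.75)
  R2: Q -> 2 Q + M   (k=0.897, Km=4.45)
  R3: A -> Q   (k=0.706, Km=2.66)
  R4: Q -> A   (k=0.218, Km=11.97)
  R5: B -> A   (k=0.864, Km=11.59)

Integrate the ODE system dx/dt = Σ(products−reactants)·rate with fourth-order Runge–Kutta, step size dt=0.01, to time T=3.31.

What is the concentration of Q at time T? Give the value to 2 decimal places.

RK4 with dt=0.01: 331 steps to T=3.31. Trajectory (selected grid times):
t=0.00: A=13.73 Q=31.81 M=41.87 B=42.51
t=0.37: A=13.82 Q=32.31 M=42.21 B=42.21
t=0.74: A=13.91 Q=32.80 M=42.54 B=41.92
t=1.10: A=14.00 Q=33.29 M=42.87 B=41.63
t=1.47: A=14.09 Q=33.79 M=43.21 B=41.33
t=1.84: A=14.18 Q=34.29 M=43.55 B=41.04
t=2.21: A=14.27 Q=34.79 M=43.89 B=40.75
t=2.57: A=14.35 Q=35.27 M=44.22 B=40.46
t=2.94: A=14.44 Q=35.77 M=44.56 B=40.17
t=3.31: A=14.53 Q=36.27 M=44.90 B=39.87
Read off Q at T=3.31: 36.27

Q at T = 36.27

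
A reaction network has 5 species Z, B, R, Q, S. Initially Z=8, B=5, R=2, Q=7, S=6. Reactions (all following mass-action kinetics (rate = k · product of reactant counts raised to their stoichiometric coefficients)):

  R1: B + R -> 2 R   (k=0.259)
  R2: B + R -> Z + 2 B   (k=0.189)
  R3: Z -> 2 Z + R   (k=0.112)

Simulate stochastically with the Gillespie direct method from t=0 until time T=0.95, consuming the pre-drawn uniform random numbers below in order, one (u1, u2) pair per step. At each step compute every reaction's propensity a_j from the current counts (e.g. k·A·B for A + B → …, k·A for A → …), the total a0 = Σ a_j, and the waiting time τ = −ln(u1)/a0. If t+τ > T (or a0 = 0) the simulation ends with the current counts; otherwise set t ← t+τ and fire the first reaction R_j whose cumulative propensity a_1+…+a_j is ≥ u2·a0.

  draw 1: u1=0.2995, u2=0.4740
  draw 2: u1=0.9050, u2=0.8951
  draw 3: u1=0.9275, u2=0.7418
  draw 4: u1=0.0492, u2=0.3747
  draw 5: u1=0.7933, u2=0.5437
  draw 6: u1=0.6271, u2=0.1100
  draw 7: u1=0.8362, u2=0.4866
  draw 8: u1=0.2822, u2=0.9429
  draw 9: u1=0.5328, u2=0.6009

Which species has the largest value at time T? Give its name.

t=0.000: Z=8 B=5 R=2 Q=7 S=6
Draw 1: a1=2.590, a2=1.890, a3=0.896, a0=5.376; τ=−ln(0.2995)/5.376=0.224 → t=0.224; u2·a0=0.4740·5.376=2.548 ≤ a1=2.590 → R1 fires; Z=8 B=4 R=3 Q=7 S=6
Draw 2: a1=3.108, a2=2.268, a3=0.896, a0=6.272; τ=−ln(0.9050)/6.272=0.016 → t=0.240; u2·a0=0.8951·6.272=5.614; a1+a2=5.376 < 5.614 ≤ a1+…+a3=6.272 → R3 fires; Z=9 B=4 R=4 Q=7 S=6
Draw 3: a1=4.144, a2=3.024, a3=1.008, a0=8.176; τ=−ln(0.9275)/8.176=0.009 → t=0.249; u2·a0=0.7418·8.176=6.065; a1=4.144 < 6.065 ≤ a1+a2=7.168 → R2 fires; Z=10 B=5 R=3 Q=7 S=6
Draw 4: a1=3.885, a2=2.835, a3=1.120, a0=7.840; τ=−ln(0.0492)/7.840=0.384 → t=0.634; u2·a0=0.3747·7.840=2.938 ≤ a1=3.885 → R1 fires; Z=10 B=4 R=4 Q=7 S=6
Draw 5: a1=4.144, a2=3.024, a3=1.120, a0=8.288; τ=−ln(0.7933)/8.288=0.028 → t=0.661; u2·a0=0.5437·8.288=4.506; a1=4.144 < 4.506 ≤ a1+a2=7.168 → R2 fires; Z=11 B=5 R=3 Q=7 S=6
Draw 6: a1=3.885, a2=2.835, a3=1.232, a0=7.952; τ=−ln(0.6271)/7.952=0.059 → t=0.720; u2·a0=0.1100·7.952=0.875 ≤ a1=3.885 → R1 fires; Z=11 B=4 R=4 Q=7 S=6
Draw 7: a1=4.144, a2=3.024, a3=1.232, a0=8.400; τ=−ln(0.8362)/8.400=0.021 → t=0.741; u2·a0=0.4866·8.400=4.087 ≤ a1=4.144 → R1 fires; Z=11 B=3 R=5 Q=7 S=6
Draw 8: a1=3.885, a2=2.835, a3=1.232, a0=7.952; τ=−ln(0.2822)/7.952=0.159 → t=0.901; u2·a0=0.9429·7.952=7.498; a1+a2=6.720 < 7.498 ≤ a1+…+a3=7.952 → R3 fires; Z=12 B=3 R=6 Q=7 S=6
Draw 9: a1=4.662, a2=3.402, a3=1.344, a0=9.408; τ=−ln(0.5328)/9.408=0.067 → t=0.967 > T=0.95: stop.
At T=0.95: Z=12 B=3 R=6 Q=7 S=6; the largest is Z.

Dominant species at T: Z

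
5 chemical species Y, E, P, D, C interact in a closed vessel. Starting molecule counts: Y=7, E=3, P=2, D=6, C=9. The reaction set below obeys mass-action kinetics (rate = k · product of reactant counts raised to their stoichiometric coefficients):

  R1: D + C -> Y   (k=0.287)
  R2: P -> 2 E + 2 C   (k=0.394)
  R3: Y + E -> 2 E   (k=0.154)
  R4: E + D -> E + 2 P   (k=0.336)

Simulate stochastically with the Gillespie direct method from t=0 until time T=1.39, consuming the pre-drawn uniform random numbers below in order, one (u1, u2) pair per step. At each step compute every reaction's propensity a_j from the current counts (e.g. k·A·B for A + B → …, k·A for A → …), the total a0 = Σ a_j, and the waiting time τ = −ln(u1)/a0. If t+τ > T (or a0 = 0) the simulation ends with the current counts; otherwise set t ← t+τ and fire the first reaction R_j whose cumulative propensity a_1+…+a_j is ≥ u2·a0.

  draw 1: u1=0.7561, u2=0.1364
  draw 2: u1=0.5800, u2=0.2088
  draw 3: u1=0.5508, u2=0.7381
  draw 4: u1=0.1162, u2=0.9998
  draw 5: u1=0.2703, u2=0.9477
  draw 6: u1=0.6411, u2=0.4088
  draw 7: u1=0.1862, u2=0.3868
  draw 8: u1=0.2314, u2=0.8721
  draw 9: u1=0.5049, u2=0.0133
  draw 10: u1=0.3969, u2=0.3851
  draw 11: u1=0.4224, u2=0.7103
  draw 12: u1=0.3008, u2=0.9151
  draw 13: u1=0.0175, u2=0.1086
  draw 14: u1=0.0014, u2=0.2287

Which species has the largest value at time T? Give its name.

Dominant species at T: E

t=0.000: Y=7 E=3 P=2 D=6 C=9
Draw 1: a1=15.498, a2=0.788, a3=3.234, a4=6.048, a0=25.568; τ=−ln(0.7561)/25.568=0.011 → t=0.011; u2·a0=0.1364·25.568=3.487 ≤ a1=15.498 → R1 fires; Y=8 E=3 P=2 D=5 C=8
Draw 2: a1=11.480, a2=0.788, a3=3.696, a4=5.040, a0=21.004; τ=−ln(0.5800)/21.004=0.026 → t=0.037; u2·a0=0.2088·21.004=4.386 ≤ a1=11.480 → R1 fires; Y=9 E=3 P=2 D=4 C=7
Draw 3: a1=8.036, a2=0.788, a3=4.158, a4=4.032, a0=17.014; τ=−ln(0.5508)/17.014=0.035 → t=0.072; u2·a0=0.7381·17.014=12.558; a1+a2=8.824 < 12.558 ≤ a1+…+a3=12.982 → R3 fires; Y=8 E=4 P=2 D=4 C=7
Draw 4: a1=8.036, a2=0.788, a3=4.928, a4=5.376, a0=19.128; τ=−ln(0.1162)/19.128=0.113 → t=0.184; u2·a0=0.9998·19.128=19.124; a1+…+a3=13.752 < 19.124 ≤ a1+…+a4=19.128 → R4 fires; Y=8 E=4 P=4 D=3 C=7
Draw 5: a1=6.027, a2=1.576, a3=4.928, a4=4.032, a0=16.563; τ=−ln(0.2703)/16.563=0.079 → t=0.263; u2·a0=0.9477·16.563=15.697; a1+…+a3=12.531 < 15.697 ≤ a1+…+a4=16.563 → R4 fires; Y=8 E=4 P=6 D=2 C=7
Draw 6: a1=4.018, a2=2.364, a3=4.928, a4=2.688, a0=13.998; τ=−ln(0.6411)/13.998=0.032 → t=0.295; u2·a0=0.4088·13.998=5.722; a1=4.018 < 5.722 ≤ a1+a2=6.382 → R2 fires; Y=8 E=6 P=5 D=2 C=9
Draw 7: a1=5.166, a2=1.970, a3=7.392, a4=4.032, a0=18.560; τ=−ln(0.1862)/18.560=0.091 → t=0.386; u2·a0=0.3868·18.560=7.179; a1+a2=7.136 < 7.179 ≤ a1+…+a3=14.528 → R3 fires; Y=7 E=7 P=5 D=2 C=9
Draw 8: a1=5.166, a2=1.970, a3=7.546, a4=4.704, a0=19.386; τ=−ln(0.2314)/19.386=0.075 → t=0.461; u2·a0=0.8721·19.386=16.907; a1+…+a3=14.682 < 16.907 ≤ a1+…+a4=19.386 → R4 fires; Y=7 E=7 P=7 D=1 C=9
Draw 9: a1=2.583, a2=2.758, a3=7.546, a4=2.352, a0=15.239; τ=−ln(0.5049)/15.239=0.045 → t=0.506; u2·a0=0.0133·15.239=0.203 ≤ a1=2.583 → R1 fires; Y=8 E=7 P=7 D=0 C=8
Draw 10: a1=0.000, a2=2.758, a3=8.624, a4=0.000, a0=11.382; τ=−ln(0.3969)/11.382=0.081 → t=0.587; u2·a0=0.3851·11.382=4.383; a1+a2=2.758 < 4.383 ≤ a1+…+a3=11.382 → R3 fires; Y=7 E=8 P=7 D=0 C=8
Draw 11: a1=0.000, a2=2.758, a3=8.624, a4=0.000, a0=11.382; τ=−ln(0.4224)/11.382=0.076 → t=0.663; u2·a0=0.7103·11.382=8.085; a1+a2=2.758 < 8.085 ≤ a1+…+a3=11.382 → R3 fires; Y=6 E=9 P=7 D=0 C=8
Draw 12: a1=0.000, a2=2.758, a3=8.316, a4=0.000, a0=11.074; τ=−ln(0.3008)/11.074=0.108 → t=0.771; u2·a0=0.9151·11.074=10.134; a1+a2=2.758 < 10.134 ≤ a1+…+a3=11.074 → R3 fires; Y=5 E=10 P=7 D=0 C=8
Draw 13: a1=0.000, a2=2.758, a3=7.700, a4=0.000, a0=10.458; τ=−ln(0.0175)/10.458=0.387 → t=1.158; u2·a0=0.1086·10.458=1.136; a1=0.000 < 1.136 ≤ a1+a2=2.758 → R2 fires; Y=5 E=12 P=6 D=0 C=10
Draw 14: a1=0.000, a2=2.364, a3=9.240, a4=0.000, a0=11.604; τ=−ln(0.0014)/11.604=0.566 → t=1.725 > T=1.39: stop.
At T=1.39: Y=5 E=12 P=6 D=0 C=10; the largest is E.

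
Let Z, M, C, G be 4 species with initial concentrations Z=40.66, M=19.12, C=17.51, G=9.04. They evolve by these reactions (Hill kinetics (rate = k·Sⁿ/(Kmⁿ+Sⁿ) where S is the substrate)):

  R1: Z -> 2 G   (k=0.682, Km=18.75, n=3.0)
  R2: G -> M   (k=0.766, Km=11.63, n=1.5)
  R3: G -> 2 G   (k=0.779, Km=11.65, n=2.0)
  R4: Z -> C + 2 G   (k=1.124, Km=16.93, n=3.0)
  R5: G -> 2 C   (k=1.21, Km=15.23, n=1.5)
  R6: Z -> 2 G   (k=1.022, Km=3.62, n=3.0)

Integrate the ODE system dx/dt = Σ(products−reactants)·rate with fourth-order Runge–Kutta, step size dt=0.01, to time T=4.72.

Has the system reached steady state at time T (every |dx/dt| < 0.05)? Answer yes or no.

Steady state at T: no

RK4 with dt=0.01: 472 steps to T=4.72. Trajectory (selected grid times):
t=0.00: Z=40.66 M=19.12 C=17.51 G=9.04
t=0.52: Z=39.26 M=19.30 C=18.50 G=11.60
t=1.05: Z=37.85 M=19.52 C=19.61 G=14.16
t=1.57: Z=36.47 M=19.76 C=20.78 G=16.62
t=2.10: Z=35.08 M=20.03 C=22.04 G=19.07
t=2.62: Z=33.72 M=20.30 C=23.32 G=21.44
t=3.15: Z=32.35 M=20.60 C=24.67 G=23.80
t=3.67: Z=31.01 M=20.90 C=26.03 G=26.06
t=4.20: Z=29.67 M=21.22 C=27.44 G=28.33
t=4.72: Z=28.38 M=21.54 C=28.85 G=30.49
Rates at T: R1=0.5293, R2=0.6200, R3=0.6798, R4=0.9271, R5=0.8943, R6=1.0199
dx/dt at T (Σ net stoichiometry × rate): Z=-2.4763, M=+0.6200, C=+2.7157, G=+4.1181
Largest |dx/dt| is |+4.1181| (G) ≥ 0.05 → not steady.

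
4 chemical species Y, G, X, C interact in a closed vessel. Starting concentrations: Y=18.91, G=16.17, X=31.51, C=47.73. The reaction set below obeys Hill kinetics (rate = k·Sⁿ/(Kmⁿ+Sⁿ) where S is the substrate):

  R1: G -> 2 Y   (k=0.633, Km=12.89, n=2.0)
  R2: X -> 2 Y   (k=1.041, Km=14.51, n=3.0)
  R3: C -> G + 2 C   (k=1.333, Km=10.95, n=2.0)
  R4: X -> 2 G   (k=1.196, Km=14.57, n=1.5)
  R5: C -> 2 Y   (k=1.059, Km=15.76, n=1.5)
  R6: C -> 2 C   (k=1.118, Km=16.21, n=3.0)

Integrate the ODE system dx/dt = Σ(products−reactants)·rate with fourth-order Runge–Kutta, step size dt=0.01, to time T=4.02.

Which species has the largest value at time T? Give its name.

Dominant species at T: C

RK4 with dt=0.01: 402 steps to T=4.02. Trajectory (selected grid times):
t=0.00: Y=18.91 G=16.17 X=31.51 C=47.73
t=0.45: Y=20.92 G=17.38 X=30.68 C=48.38
t=0.89: Y=22.90 G=18.54 X=29.87 C=49.02
t=1.34: Y=24.94 G=19.71 X=29.05 C=49.68
t=1.79: Y=26.98 G=20.87 X=28.24 C=50.33
t=2.23: Y=28.99 G=21.99 X=27.46 C=50.97
t=2.68: Y=31.04 G=23.12 X=26.67 C=51.62
t=3.13: Y=33.10 G=24.24 X=25.89 C=52.28
t=3.57: Y=35.11 G=25.32 X=25.13 C=52.92
t=4.02: Y=37.17 G=26.41 X=24.37 C=53.57
At T=4.02: Y=37.17 G=26.41 X=24.37 C=53.57; the largest is C.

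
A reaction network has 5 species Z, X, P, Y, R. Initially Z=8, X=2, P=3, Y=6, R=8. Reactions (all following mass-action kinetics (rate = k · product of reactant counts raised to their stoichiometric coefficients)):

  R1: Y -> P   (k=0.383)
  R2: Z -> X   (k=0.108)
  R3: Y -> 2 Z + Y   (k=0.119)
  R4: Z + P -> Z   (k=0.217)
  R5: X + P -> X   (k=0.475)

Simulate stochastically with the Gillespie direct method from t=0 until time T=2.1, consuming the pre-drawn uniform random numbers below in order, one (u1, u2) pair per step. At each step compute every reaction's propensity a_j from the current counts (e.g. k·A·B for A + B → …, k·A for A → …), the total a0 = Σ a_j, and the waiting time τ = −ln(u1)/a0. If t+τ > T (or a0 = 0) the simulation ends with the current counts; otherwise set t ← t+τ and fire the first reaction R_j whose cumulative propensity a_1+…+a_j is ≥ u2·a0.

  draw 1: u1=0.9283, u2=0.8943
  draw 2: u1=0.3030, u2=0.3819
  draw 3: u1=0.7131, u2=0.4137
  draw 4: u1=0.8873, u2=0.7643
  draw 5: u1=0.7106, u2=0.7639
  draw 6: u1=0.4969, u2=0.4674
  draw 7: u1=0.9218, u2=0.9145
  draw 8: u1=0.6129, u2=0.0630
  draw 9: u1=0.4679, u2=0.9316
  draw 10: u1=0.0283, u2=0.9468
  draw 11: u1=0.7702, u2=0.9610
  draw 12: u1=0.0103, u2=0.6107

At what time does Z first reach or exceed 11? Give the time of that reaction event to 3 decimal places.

t=0.000: Z=8 X=2 P=3 Y=6 R=8
Draw 1: a1=2.298, a2=0.864, a3=0.714, a4=5.208, a5=2.850, a0=11.934; τ=−ln(0.9283)/11.934=0.006 → t=0.006; u2·a0=0.8943·11.934=10.673; a1+…+a4=9.084 < 10.673 ≤ a1+…+a5=11.934 → R5 fires; Z=8 X=2 P=2 Y=6 R=8
Draw 2: a1=2.298, a2=0.864, a3=0.714, a4=3.472, a5=1.900, a0=9.248; τ=−ln(0.3030)/9.248=0.129 → t=0.135; u2·a0=0.3819·9.248=3.532; a1+a2=3.162 < 3.532 ≤ a1+…+a3=3.876 → R3 fires; Z=10 X=2 P=2 Y=6 R=8
Draw 3: a1=2.298, a2=1.080, a3=0.714, a4=4.340, a5=1.900, a0=10.332; τ=−ln(0.7131)/10.332=0.033 → t=0.168; u2·a0=0.4137·10.332=4.274; a1+…+a3=4.092 < 4.274 ≤ a1+…+a4=8.432 → R4 fires; Z=10 X=2 P=1 Y=6 R=8
Draw 4: a1=2.298, a2=1.080, a3=0.714, a4=2.170, a5=0.950, a0=7.212; τ=−ln(0.8873)/7.212=0.017 → t=0.185; u2·a0=0.7643·7.212=5.512; a1+…+a3=4.092 < 5.512 ≤ a1+…+a4=6.262 → R4 fires; Z=10 X=2 P=0 Y=6 R=8
Draw 5: a1=2.298, a2=1.080, a3=0.714, a4=0.000, a5=0.000, a0=4.092; τ=−ln(0.7106)/4.092=0.083 → t=0.268; u2·a0=0.7639·4.092=3.126; a1=2.298 < 3.126 ≤ a1+a2=3.378 → R2 fires; Z=9 X=3 P=0 Y=6 R=8
Draw 6: a1=2.298, a2=0.972, a3=0.714, a4=0.000, a5=0.000, a0=3.984; τ=−ln(0.4969)/3.984=0.176 → t=0.444; u2·a0=0.4674·3.984=1.862 ≤ a1=2.298 → R1 fires; Z=9 X=3 P=1 Y=5 R=8
Draw 7: a1=1.915, a2=0.972, a3=0.595, a4=1.953, a5=1.425, a0=6.860; τ=−ln(0.9218)/6.860=0.012 → t=0.456; u2·a0=0.9145·6.860=6.273; a1+…+a4=5.435 < 6.273 ≤ a1+…+a5=6.860 → R5 fires; Z=9 X=3 P=0 Y=5 R=8
Draw 8: a1=1.915, a2=0.972, a3=0.595, a4=0.000, a5=0.000, a0=3.482; τ=−ln(0.6129)/3.482=0.141 → t=0.596; u2·a0=0.0630·3.482=0.219 ≤ a1=1.915 → R1 fires; Z=9 X=3 P=1 Y=4 R=8
Draw 9: a1=1.532, a2=0.972, a3=0.476, a4=1.953, a5=1.425, a0=6.358; τ=−ln(0.4679)/6.358=0.119 → t=0.716; u2·a0=0.9316·6.358=5.923; a1+…+a4=4.933 < 5.923 ≤ a1+…+a5=6.358 → R5 fires; Z=9 X=3 P=0 Y=4 R=8
Draw 10: a1=1.532, a2=0.972, a3=0.476, a4=0.000, a5=0.000, a0=2.980; τ=−ln(0.0283)/2.980=1.196 → t=1.912; u2·a0=0.9468·2.980=2.821; a1+a2=2.504 < 2.821 ≤ a1+…+a3=2.980 → R3 fires; Z=11 X=3 P=0 Y=4 R=8
Draw 11: a1=1.532, a2=1.188, a3=0.476, a4=0.000, a5=0.000, a0=3.196; τ=−ln(0.7702)/3.196=0.082 → t=1.994; u2·a0=0.9610·3.196=3.071; a1+a2=2.720 < 3.071 ≤ a1+…+a3=3.196 → R3 fires; Z=13 X=3 P=0 Y=4 R=8
Draw 12: a1=1.532, a2=1.404, a3=0.476, a4=0.000, a5=0.000, a0=3.412; τ=−ln(0.0103)/3.412=1.341 → t=3.335 > T=2.1: stop.
Z first becomes ≥ 11 when it reaches 11 at the event at t=1.912.

Threshold first reached at t = 1.912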